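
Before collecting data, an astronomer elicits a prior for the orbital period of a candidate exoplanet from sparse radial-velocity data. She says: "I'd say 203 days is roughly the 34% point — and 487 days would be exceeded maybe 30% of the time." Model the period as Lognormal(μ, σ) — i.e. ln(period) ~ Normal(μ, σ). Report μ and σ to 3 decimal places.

If T ~ Lognormal(μ,σ) then ln T ~ Normal(μ,σ), so the p-quantile of ln T is μ + z_p·σ.
ln(203) = 5.313 and ln(487) = 6.188; z_{0.34} = -0.4125, z_{0.7} = 0.5244.
σ = (6.188 − 5.313)/(0.5244 − (-0.4125)) = 0.934.
μ = 5.313 − (-0.4125)·0.934 = 5.698.

μ ≈ 5.698, σ ≈ 0.934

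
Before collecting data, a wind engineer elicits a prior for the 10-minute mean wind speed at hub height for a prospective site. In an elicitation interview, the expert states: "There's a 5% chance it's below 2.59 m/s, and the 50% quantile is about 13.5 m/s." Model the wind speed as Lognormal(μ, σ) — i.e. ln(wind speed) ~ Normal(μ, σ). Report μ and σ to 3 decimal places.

If T ~ Lognormal(μ,σ) then ln T ~ Normal(μ,σ), so the p-quantile of ln T is μ + z_p·σ.
ln(2.59) = 0.9517 and ln(13.5) = 2.603; z_{0.05} = -1.645, z_{0.5} = 0.
σ = (2.603 − 0.9517)/(0 − (-1.645)) = 1.004.
μ = 0.9517 − (-1.645)·1.004 = 2.603.

μ ≈ 2.603, σ ≈ 1.004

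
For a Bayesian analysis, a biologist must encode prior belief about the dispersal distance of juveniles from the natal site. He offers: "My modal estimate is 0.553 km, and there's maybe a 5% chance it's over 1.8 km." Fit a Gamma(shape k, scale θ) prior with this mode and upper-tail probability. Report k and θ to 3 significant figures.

k ≈ 2.88, θ ≈ 0.294

Gamma(k,θ) with k>1 has mode (k−1)θ, so θ = 0.553/(k−1).
Need P(X < 1.8) = 0.95 with θ tied to k this way. Start at k = 2, θ = 0.553: P(X<1.8) ≈ 0.836.
Too low — raise k to concentrate. Iterating converges to k ≈ 2.88.
Then θ = 0.553/(2.88−1) ≈ 0.294.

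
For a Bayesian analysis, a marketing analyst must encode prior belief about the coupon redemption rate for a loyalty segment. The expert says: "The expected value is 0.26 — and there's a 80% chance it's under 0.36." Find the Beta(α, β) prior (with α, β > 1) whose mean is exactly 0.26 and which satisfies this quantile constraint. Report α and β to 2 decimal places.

α ≈ 3.24, β ≈ 9.22

With mean 0.26 fixed, write α = 0.26s, β = 0.74s where s = α+β.
Need P(θ < 0.36) = 0.8 under Beta(0.26s, 0.74s). Normal approximation: (q−m)/√(m(1−m)/s) ≈ z_{0.8} = 0.842, so s ≈ 0.26·0.74·(0.842)²/(0.36−0.26)² = 13.6.
At s = 13.6: P(θ<0.36) ≈ 0.809. Adjusting to match 0.8 gives s ≈ 12.45.
So α = 0.26·12.45 ≈ 3.24, β = 0.74·12.45 ≈ 9.22.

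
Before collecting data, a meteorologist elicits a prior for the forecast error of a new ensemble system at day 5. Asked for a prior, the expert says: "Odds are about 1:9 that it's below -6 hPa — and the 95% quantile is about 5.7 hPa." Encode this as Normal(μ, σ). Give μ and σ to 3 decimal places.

The p-quantile of Normal(μ,σ) is μ + z_p·σ, with z_{0.1} = -1.282 and z_{0.95} = 1.645.
Eliminate σ: μ = (z₂·x₁ − z₁·x₂)/(z₂ − z₁) = (1.645·-6 − (-1.282)·5.7)/2.926 = -0.876.
Then σ = (x₂ − x₁)/(z₂ − z₁) = (5.7 − -6)/2.926 = 3.998.

μ = -0.876, σ = 3.998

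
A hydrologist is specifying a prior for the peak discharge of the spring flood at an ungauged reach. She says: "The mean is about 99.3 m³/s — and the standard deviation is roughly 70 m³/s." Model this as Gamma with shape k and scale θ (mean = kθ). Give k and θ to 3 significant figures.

For Gamma(k, scale θ): mean = kθ, variance = kθ², so CV = 1/√k.
CV = SD/mean = 70/99.3 = 0.7049, hence k = 1/CV² = 2.01.
Then θ = mean/k = 99.3/2.01 = 49.3.

k ≈ 2.01, θ ≈ 49.3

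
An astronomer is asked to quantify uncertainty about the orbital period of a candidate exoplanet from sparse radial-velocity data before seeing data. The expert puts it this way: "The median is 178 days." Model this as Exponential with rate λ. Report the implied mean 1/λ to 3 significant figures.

Exponential median = ln 2 / λ, so λ = ln 2 / 178.0 = 0.00389.
Mean = 1/λ = 257 days.

mean ≈ 257 days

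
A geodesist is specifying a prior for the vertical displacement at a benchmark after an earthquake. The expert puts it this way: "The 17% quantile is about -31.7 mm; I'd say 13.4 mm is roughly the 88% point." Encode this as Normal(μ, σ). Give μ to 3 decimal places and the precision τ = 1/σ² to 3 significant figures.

For Normal(μ,σ), the p-quantile is μ + z_p·σ. Here z_{0.17} = -0.9542, z_{0.88} = 1.175.
So -31.7 = μ − 0.9542σ and 13.4 = μ + 1.175σ.
Subtracting: σ = (13.4 − -31.7)/(1.175 − (-0.9542)) = 21.182.
Then μ = -31.7 − (-0.9542)·21.182 = -11.489.
Precision τ = 1/σ² = 1/21.18² = 0.00223.

μ = -11.489, τ = 0.00223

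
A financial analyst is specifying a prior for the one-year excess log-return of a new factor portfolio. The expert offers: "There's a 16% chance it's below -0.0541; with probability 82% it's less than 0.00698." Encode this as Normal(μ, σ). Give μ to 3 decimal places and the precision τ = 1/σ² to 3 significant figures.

For Normal(μ,σ), the p-quantile is μ + z_p·σ. Here z_{0.16} = -0.9945, z_{0.82} = 0.9154.
So -0.0541 = μ − 0.9945σ and 0.00698 = μ + 0.9154σ.
Subtracting: σ = (0.00698 − -0.0541)/(0.9154 − (-0.9945)) = 0.032.
Then μ = -0.0541 − (-0.9945)·0.032 = -0.022.
Precision τ = 1/σ² = 1/0.03198² = 978.

μ = -0.022, τ = 978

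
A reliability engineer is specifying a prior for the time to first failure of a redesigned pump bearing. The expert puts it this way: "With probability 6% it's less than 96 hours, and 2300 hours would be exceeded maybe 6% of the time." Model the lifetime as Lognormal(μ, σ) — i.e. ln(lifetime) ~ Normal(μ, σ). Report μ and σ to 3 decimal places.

μ ≈ 6.153, σ ≈ 1.021

If T ~ Lognormal(μ,σ) then ln T ~ Normal(μ,σ), so the p-quantile of ln T is μ + z_p·σ.
ln(96) = 4.564 and ln(2300) = 7.741; z_{0.06} = -1.555, z_{0.94} = 1.555.
σ = (7.741 − 4.564)/(1.555 − (-1.555)) = 1.021.
μ = 4.564 − (-1.555)·1.021 = 6.153.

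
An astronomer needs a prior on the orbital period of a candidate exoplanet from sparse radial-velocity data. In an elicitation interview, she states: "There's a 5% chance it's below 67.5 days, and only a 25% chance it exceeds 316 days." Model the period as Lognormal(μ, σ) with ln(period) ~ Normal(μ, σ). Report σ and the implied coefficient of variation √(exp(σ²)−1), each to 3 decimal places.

If T ~ Lognormal(μ,σ) then ln T ~ Normal(μ,σ), so the p-quantile of ln T is μ + z_p·σ.
ln(67.5) = 4.212 and ln(316) = 5.756; z_{0.05} = -1.645, z_{0.75} = 0.6745.
σ = (5.756 − 4.212)/(0.6745 − (-1.645)) = 0.666.
μ = 4.212 − (-1.645)·0.666 = 5.307.
CV = √(exp(σ²)−1) = √(exp(0.4429)−1) = 0.747.

σ ≈ 0.666, CV ≈ 0.747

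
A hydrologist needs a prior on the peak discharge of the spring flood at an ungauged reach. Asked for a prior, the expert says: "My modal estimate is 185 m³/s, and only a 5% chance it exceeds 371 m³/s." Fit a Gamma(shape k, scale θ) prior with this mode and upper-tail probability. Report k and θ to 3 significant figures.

Gamma(k,θ) with k>1 has mode (k−1)θ, so θ = 185/(k−1).
Need P(X < 371) = 0.95 with θ tied to k this way. Start at k = 2, θ = 185: P(X<371) ≈ 0.595.
Too low — raise k to concentrate. Iterating converges to k ≈ 6.72.
Then θ = 185/(6.72−1) ≈ 32.3.

k ≈ 6.72, θ ≈ 32.3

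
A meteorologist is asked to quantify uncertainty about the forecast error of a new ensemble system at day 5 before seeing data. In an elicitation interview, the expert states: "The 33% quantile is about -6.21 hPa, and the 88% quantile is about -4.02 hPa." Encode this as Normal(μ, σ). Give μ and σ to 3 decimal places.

The p-quantile of Normal(μ,σ) is μ + z_p·σ, with z_{0.33} = -0.4399 and z_{0.88} = 1.175.
Eliminate σ: μ = (z₂·x₁ − z₁·x₂)/(z₂ − z₁) = (1.175·-6.21 − (-0.4399)·-4.02)/1.615 = -5.613.
Then σ = (x₂ − x₁)/(z₂ − z₁) = (-4.02 − -6.21)/1.615 = 1.356.

μ = -5.613, σ = 1.356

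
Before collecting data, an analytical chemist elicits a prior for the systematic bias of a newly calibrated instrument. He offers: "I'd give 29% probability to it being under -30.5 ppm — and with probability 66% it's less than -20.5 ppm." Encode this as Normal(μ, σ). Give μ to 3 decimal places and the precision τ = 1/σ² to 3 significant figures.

The p-quantile of Normal(μ,σ) is μ + z_p·σ, with z_{0.29} = -0.5534 and z_{0.66} = 0.4125.
Eliminate σ: μ = (z₂·x₁ − z₁·x₂)/(z₂ − z₁) = (0.4125·-30.5 − (-0.5534)·-20.5)/0.9658 = -24.770.
Then σ = (x₂ − x₁)/(z₂ − z₁) = (-20.5 − -30.5)/0.9658 = 10.354.
Precision τ = 1/σ² = 1/10.35² = 0.00933.

μ = -24.770, τ = 0.00933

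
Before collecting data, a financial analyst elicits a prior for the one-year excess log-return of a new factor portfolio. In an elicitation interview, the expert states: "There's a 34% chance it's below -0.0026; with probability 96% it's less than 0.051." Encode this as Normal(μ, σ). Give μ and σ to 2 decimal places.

For Normal(μ,σ), the p-quantile is μ + z_p·σ. Here z_{0.34} = -0.4125, z_{0.96} = 1.751.
So -0.0026 = μ − 0.4125σ and 0.051 = μ + 1.751σ.
Subtracting: σ = (0.051 − -0.0026)/(1.751 − (-0.4125)) = 0.02.
Then μ = -0.0026 − (-0.4125)·0.02 = 0.01.

μ = 0.01, σ = 0.02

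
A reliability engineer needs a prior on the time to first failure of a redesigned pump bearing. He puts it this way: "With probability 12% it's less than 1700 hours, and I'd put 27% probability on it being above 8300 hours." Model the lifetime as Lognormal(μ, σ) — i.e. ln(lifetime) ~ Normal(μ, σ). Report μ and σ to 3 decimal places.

μ ≈ 8.480, σ ≈ 0.887

If T ~ Lognormal(μ,σ) then ln T ~ Normal(μ,σ), so the p-quantile of ln T is μ + z_p·σ.
ln(1700) = 7.438 and ln(8300) = 9.024; z_{0.12} = -1.175, z_{0.73} = 0.6128.
σ = (9.024 − 7.438)/(0.6128 − (-1.175)) = 0.887.
μ = 7.438 − (-1.175)·0.887 = 8.480.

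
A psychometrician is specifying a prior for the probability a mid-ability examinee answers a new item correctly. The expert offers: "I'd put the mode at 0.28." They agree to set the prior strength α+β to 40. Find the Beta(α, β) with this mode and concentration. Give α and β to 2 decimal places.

For α,β > 1 the Beta mode is (α−1)/(α+β−2). With α+β = 40, the mode is (α−1)/38.
Set (α−1)/38 = 0.28 → α = 1 + 0.28·38 = 11.64.
β = 40 − α = 28.36.

α = 11.64, β = 28.36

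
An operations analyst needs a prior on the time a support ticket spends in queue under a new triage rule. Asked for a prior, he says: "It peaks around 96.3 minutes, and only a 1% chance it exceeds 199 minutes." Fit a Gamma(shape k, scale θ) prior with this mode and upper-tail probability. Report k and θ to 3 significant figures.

k ≈ 10.3, θ ≈ 10.4

Gamma(k,θ) with k>1 has mode (k−1)θ, so θ = 96.3/(k−1).
Need P(X < 199) = 0.99 with θ tied to k this way. Start at k = 2, θ = 96.3: P(X<199) ≈ 0.612.
Too low — raise k to concentrate. Iterating converges to k ≈ 10.3.
Then θ = 96.3/(10.3−1) ≈ 10.4.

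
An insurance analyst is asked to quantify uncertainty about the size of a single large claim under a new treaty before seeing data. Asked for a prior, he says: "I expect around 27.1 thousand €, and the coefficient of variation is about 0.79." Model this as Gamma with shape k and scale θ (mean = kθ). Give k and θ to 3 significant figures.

k ≈ 1.6, θ ≈ 16.9

For Gamma(k, scale θ): mean = kθ, variance = kθ², so CV = 1/√k.
CV = 0.79, hence k = 1/CV² = 1.6.
Then θ = mean/k = 27.1/1.6 = 16.9.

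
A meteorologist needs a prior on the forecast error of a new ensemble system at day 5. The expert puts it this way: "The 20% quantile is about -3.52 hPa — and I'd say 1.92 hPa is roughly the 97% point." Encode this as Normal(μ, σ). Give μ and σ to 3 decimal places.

For Normal(μ,σ), the p-quantile is μ + z_p·σ. Here z_{0.2} = -0.8416, z_{0.97} = 1.881.
So -3.52 = μ − 0.8416σ and 1.92 = μ + 1.881σ.
Subtracting: σ = (1.92 − -3.52)/(1.881 − (-0.8416)) = 1.998.
Then μ = -3.52 − (-0.8416)·1.998 = -1.838.

μ = -1.838, σ = 1.998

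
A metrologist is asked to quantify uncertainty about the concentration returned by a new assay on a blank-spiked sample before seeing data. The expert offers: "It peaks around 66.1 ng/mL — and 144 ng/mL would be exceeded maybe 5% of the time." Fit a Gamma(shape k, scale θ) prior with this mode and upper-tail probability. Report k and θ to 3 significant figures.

k ≈ 5.54, θ ≈ 14.6

Gamma(k,θ) with k>1 has mode (k−1)θ, so θ = 66.1/(k−1).
Need P(X < 144) = 0.95 with θ tied to k this way. Start at k = 2, θ = 66.1: P(X<144) ≈ 0.640.
Too low — raise k to concentrate. Iterating converges to k ≈ 5.54.
Then θ = 66.1/(5.54−1) ≈ 14.6.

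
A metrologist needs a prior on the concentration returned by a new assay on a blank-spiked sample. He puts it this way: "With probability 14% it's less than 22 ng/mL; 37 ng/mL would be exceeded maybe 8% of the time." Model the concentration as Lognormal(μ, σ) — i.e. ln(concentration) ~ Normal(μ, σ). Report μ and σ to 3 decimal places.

If T ~ Lognormal(μ,σ) then ln T ~ Normal(μ,σ), so the p-quantile of ln T is μ + z_p·σ.
ln(22) = 3.091 and ln(37) = 3.611; z_{0.14} = -1.08, z_{0.92} = 1.405.
σ = (3.611 − 3.091)/(1.405 − (-1.08)) = 0.209.
μ = 3.091 − (-1.08)·0.209 = 3.317.

μ ≈ 3.317, σ ≈ 0.209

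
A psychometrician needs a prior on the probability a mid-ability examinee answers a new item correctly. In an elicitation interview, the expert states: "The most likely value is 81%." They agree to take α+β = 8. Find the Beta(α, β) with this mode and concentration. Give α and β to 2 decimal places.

For α,β > 1 the Beta mode is (α−1)/(α+β−2). With α+β = 8, the mode is (α−1)/6.
Set (α−1)/6 = 0.81 → α = 1 + 0.81·6 = 5.86.
β = 8 − α = 2.14.

α = 5.86, β = 2.14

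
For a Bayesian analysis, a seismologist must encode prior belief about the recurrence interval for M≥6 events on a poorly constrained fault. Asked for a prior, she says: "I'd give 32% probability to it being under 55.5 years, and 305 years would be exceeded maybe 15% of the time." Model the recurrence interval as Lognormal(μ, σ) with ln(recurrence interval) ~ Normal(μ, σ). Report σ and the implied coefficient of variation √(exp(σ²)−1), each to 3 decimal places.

If T ~ Lognormal(μ,σ) then ln T ~ Normal(μ,σ), so the p-quantile of ln T is μ + z_p·σ.
ln(55.5) = 4.016 and ln(305) = 5.72; z_{0.32} = -0.4677, z_{0.85} = 1.036.
σ = (5.72 − 4.016)/(1.036 − (-0.4677)) = 1.133.
μ = 4.016 − (-0.4677)·1.133 = 4.546.
CV = √(exp(σ²)−1) = √(exp(1.2833)−1) = 1.615.

σ ≈ 1.133, CV ≈ 1.615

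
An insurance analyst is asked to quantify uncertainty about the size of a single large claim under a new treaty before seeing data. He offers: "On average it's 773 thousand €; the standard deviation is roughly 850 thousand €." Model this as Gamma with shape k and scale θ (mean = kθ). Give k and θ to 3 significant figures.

For Gamma(k, scale θ): mean = kθ, variance = kθ², so CV = 1/√k.
CV = SD/mean = 850/773 = 1.1, hence k = 1/CV² = 0.827.
Then θ = mean/k = 773/0.827 = 935.

k ≈ 0.827, θ ≈ 935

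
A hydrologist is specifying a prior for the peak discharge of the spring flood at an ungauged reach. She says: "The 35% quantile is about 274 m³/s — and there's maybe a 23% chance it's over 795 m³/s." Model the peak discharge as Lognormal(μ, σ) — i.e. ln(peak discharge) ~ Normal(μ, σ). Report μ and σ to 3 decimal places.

If T ~ Lognormal(μ,σ) then ln T ~ Normal(μ,σ), so the p-quantile of ln T is μ + z_p·σ.
ln(274) = 5.613 and ln(795) = 6.678; z_{0.35} = -0.3853, z_{0.77} = 0.7388.
σ = (6.678 − 5.613)/(0.7388 − (-0.3853)) = 0.948.
μ = 5.613 − (-0.3853)·0.948 = 5.978.

μ ≈ 5.978, σ ≈ 0.948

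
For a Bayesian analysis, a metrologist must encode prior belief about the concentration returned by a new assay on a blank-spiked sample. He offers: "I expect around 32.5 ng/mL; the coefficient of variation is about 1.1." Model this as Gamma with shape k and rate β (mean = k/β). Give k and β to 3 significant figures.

k ≈ 0.826, β ≈ 0.0254

For Gamma(k, rate β): mean = k/β, variance = k/β², so CV = 1/√k.
CV = 1.1, hence k = 1/CV² = 0.826.
Then β = k/mean = 0.826/32.5 = 0.0254.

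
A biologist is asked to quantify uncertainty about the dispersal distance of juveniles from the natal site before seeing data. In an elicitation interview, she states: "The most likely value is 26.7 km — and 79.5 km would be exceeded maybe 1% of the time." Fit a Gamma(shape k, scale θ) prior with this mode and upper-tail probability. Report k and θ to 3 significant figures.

k ≈ 4.79, θ ≈ 7.05

Gamma(k,θ) with k>1 has mode (k−1)θ, so θ = 26.7/(k−1).
Need P(X < 79.5) = 0.99 with θ tied to k this way. Start at k = 2, θ = 26.7: P(X<79.5) ≈ 0.797.
Too low — raise k to concentrate. Iterating converges to k ≈ 4.79.
Then θ = 26.7/(4.79−1) ≈ 7.05.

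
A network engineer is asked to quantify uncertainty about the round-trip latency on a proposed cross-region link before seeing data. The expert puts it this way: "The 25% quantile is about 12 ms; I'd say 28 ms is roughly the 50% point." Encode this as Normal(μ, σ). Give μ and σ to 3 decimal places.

For Normal(μ,σ), the p-quantile is μ + z_p·σ. Here z_{0.25} = -0.6745, z_{0.5} = 0.
So 12 = μ − 0.6745σ and 28 = μ + 0σ.
Subtracting: σ = (28 − 12)/(0 − (-0.6745)) = 23.722.
Then μ = 12 − (-0.6745)·23.722 = 28.000.

μ = 28.000, σ = 23.722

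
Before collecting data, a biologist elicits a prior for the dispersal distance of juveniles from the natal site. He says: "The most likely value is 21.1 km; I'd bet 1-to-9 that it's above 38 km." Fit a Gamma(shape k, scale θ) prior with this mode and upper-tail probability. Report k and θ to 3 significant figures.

k ≈ 6.5, θ ≈ 3.84

Gamma(k,θ) with k>1 has mode (k−1)θ, so θ = 21.1/(k−1).
Need P(X < 38) = 0.9 with θ tied to k this way. Start at k = 2, θ = 21.1: P(X<38) ≈ 0.537.
Too low — raise k to concentrate. Iterating converges to k ≈ 6.5.
Then θ = 21.1/(6.5−1) ≈ 3.84.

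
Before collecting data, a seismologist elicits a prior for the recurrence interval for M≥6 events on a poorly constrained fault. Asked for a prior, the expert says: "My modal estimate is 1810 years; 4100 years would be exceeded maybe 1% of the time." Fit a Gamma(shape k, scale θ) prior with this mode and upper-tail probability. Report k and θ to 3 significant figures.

Gamma(k,θ) with k>1 has mode (k−1)θ, so θ = 1810/(k−1).
Need P(X < 4100) = 0.99 with θ tied to k this way. Start at k = 2, θ = 1810: P(X<4100) ≈ 0.661.
Too low — raise k to concentrate. Iterating converges to k ≈ 8.17.
Then θ = 1810/(8.17−1) ≈ 252.

k ≈ 8.17, θ ≈ 252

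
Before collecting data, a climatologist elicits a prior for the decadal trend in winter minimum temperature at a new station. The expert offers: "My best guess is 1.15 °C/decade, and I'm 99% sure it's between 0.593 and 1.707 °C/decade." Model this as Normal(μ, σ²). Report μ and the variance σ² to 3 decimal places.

A symmetric 99% interval runs μ ± z·σ with z = 2.576.
Half-width = 0.557, so σ = 0.557/2.576 = 0.2162 and σ² = 0.047.
μ is the stated best guess, 1.150.

μ = 1.150, σ² = 0.047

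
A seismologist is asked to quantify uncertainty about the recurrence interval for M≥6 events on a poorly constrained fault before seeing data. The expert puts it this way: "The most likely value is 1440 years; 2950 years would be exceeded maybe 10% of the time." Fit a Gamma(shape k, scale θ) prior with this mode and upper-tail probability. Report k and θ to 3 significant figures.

Gamma(k,θ) with k>1 has mode (k−1)θ, so θ = 1440/(k−1).
Need P(X < 2950) = 0.9 with θ tied to k this way. Start at k = 2, θ = 1440: P(X<2950) ≈ 0.607.
Too low — raise k to concentrate. Iterating converges to k ≈ 4.73.
Then θ = 1440/(4.73−1) ≈ 386.

k ≈ 4.73, θ ≈ 386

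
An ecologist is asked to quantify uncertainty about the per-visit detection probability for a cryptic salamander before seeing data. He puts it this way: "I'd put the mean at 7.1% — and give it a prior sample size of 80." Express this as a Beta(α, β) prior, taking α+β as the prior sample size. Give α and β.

α = 5.68, β = 74.32

Under the effective-sample-size interpretation, Beta(α, β) has prior mean α/(α+β) and prior sample size α+β.
So α+β = 80 and α/(α+β) = 0.071, giving α = 0.071·80 = 5.68 and β = 80 − 5.68 = 74.32.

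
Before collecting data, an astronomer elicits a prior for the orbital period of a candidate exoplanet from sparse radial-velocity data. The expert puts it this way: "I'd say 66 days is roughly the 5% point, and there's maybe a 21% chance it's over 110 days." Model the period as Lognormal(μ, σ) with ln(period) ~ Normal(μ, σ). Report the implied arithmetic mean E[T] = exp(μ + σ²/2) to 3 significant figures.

If T ~ Lognormal(μ,σ) then ln T ~ Normal(μ,σ), so the p-quantile of ln T is μ + z_p·σ.
ln(66) = 4.19 and ln(110) = 4.7; z_{0.05} = -1.645, z_{0.79} = 0.8064.
σ = (4.7 − 4.19)/(0.8064 − (-1.645)) = 0.208.
μ = 4.19 − (-1.645)·0.208 = 4.532.
E[T] = exp(μ + σ²/2) = exp(4.532 + 0.0217) = 95 days.

E[T] ≈ 95 days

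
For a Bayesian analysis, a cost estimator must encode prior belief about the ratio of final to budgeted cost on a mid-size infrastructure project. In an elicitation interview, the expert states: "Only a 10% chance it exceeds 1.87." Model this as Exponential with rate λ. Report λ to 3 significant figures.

λ ≈ 1.23

P(T > 1.87) = e^(−λ·1.87) = 0.1, so λ = −ln(0.1)/1.87 = 1.23.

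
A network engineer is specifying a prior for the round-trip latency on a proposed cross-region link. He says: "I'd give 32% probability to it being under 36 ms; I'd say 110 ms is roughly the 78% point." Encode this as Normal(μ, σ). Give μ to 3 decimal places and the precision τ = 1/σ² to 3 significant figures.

μ = 63.913, τ = 0.000281

The p-quantile of Normal(μ,σ) is μ + z_p·σ, with z_{0.32} = -0.4677 and z_{0.78} = 0.7722.
Eliminate σ: μ = (z₂·x₁ − z₁·x₂)/(z₂ − z₁) = (0.7722·36 − (-0.4677)·110)/1.24 = 63.913.
Then σ = (x₂ − x₁)/(z₂ − z₁) = (110 − 36)/1.24 = 59.683.
Precision τ = 1/σ² = 1/59.68² = 0.000281.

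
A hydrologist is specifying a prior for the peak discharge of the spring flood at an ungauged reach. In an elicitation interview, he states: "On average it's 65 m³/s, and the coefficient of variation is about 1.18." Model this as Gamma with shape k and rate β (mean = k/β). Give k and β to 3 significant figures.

k ≈ 0.718, β ≈ 0.011

For Gamma(k, rate β): mean = k/β, variance = k/β², so CV = 1/√k.
CV = 1.18, hence k = 1/CV² = 0.718.
Then β = k/mean = 0.718/65 = 0.011.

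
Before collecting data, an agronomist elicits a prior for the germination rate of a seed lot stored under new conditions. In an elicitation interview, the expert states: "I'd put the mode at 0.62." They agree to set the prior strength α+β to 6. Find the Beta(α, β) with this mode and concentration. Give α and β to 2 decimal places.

α = 3.48, β = 2.52

For α,β > 1 the Beta mode is (α−1)/(α+β−2). With α+β = 6, the mode is (α−1)/4.
Set (α−1)/4 = 0.62 → α = 1 + 0.62·4 = 3.48.
β = 6 − α = 2.52.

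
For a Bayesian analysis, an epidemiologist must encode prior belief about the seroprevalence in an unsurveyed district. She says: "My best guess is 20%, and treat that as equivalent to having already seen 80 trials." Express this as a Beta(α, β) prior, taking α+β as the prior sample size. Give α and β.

Under the effective-sample-size interpretation, Beta(α, β) has prior mean α/(α+β) and prior sample size α+β.
So α+β = 80 and α/(α+β) = 0.2, giving α = 0.2·80 = 16 and β = 80 − 16 = 64.

α = 16, β = 64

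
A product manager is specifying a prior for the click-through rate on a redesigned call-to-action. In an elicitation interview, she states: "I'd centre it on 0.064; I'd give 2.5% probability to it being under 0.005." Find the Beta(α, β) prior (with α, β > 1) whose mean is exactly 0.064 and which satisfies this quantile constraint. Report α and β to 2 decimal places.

α ≈ 1.52, β ≈ 22.26

With mean 0.064 fixed, write α = 0.064s, β = 0.936s where s = α+β.
Need P(θ < 0.005) = 0.025 under Beta(0.064s, 0.936s). Normal approximation: (q−m)/√(m(1−m)/s) ≈ z_{0.025} = -1.96, so s ≈ 0.064·0.936·(-1.96)²/(0.005−0.064)² = 66.1.
At s = 66.1: P(θ<0.005) ≈ 0.000. Adjusting to match 0.025 gives s ≈ 23.79.
So α = 0.064·23.79 ≈ 1.52, β = 0.936·23.79 ≈ 22.26.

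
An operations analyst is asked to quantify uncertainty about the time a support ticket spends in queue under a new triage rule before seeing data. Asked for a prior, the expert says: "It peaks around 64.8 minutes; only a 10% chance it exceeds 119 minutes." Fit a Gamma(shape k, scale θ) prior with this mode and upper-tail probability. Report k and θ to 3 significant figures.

Gamma(k,θ) with k>1 has mode (k−1)θ, so θ = 64.8/(k−1).
Need P(X < 119) = 0.9 with θ tied to k this way. Start at k = 2, θ = 64.8: P(X<119) ≈ 0.548.
Too low — raise k to concentrate. Iterating converges to k ≈ 6.16.
Then θ = 64.8/(6.16−1) ≈ 12.6.

k ≈ 6.16, θ ≈ 12.6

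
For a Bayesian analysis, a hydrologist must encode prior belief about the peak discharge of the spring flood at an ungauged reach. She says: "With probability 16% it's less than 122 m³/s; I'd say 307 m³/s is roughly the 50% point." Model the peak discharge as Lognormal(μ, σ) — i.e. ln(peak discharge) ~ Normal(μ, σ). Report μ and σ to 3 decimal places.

If T ~ Lognormal(μ,σ) then ln T ~ Normal(μ,σ), so the p-quantile of ln T is μ + z_p·σ.
ln(122) = 4.804 and ln(307) = 5.727; z_{0.16} = -0.9945, z_{0.5} = 0.
σ = (5.727 − 4.804)/(0 − (-0.9945)) = 0.928.
μ = 4.804 − (-0.9945)·0.928 = 5.727.

μ ≈ 5.727, σ ≈ 0.928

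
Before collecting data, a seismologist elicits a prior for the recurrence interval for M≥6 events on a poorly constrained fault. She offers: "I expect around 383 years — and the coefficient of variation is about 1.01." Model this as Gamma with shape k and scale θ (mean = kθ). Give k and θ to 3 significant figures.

For Gamma(k, scale θ): mean = kθ, variance = kθ², so CV = 1/√k.
CV = 1.01, hence k = 1/CV² = 0.98.
Then θ = mean/k = 383/0.98 = 391.

k ≈ 0.98, θ ≈ 391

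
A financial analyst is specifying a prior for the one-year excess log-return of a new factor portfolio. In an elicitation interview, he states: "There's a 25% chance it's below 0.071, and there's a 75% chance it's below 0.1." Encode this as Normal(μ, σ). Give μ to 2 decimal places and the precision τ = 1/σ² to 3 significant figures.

μ = 0.09, τ = 2160

The p-quantile of Normal(μ,σ) is μ + z_p·σ, with z_{0.25} = -0.6745 and z_{0.75} = 0.6745.
Eliminate σ: μ = (z₂·x₁ − z₁·x₂)/(z₂ − z₁) = (0.6745·0.071 − (-0.6745)·0.1)/1.349 = 0.09.
Then σ = (x₂ − x₁)/(z₂ − z₁) = (0.1 − 0.071)/1.349 = 0.02.
Precision τ = 1/σ² = 1/0.0215² = 2160.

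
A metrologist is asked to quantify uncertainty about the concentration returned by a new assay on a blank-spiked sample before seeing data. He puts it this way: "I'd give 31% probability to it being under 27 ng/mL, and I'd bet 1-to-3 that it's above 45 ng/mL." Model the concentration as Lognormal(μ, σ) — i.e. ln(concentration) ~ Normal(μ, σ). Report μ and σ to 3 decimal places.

μ ≈ 3.512, σ ≈ 0.436

If T ~ Lognormal(μ,σ) then ln T ~ Normal(μ,σ), so the p-quantile of ln T is μ + z_p·σ.
ln(27) = 3.296 and ln(45) = 3.807; z_{0.31} = -0.4959, z_{0.75} = 0.6745.
σ = (3.807 − 3.296)/(0.6745 − (-0.4959)) = 0.436.
μ = 3.296 − (-0.4959)·0.436 = 3.512.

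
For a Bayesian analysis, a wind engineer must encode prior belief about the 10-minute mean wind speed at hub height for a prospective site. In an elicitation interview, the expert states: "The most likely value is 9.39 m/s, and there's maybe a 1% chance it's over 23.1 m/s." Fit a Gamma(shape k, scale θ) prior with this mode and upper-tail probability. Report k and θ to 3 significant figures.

k ≈ 6.81, θ ≈ 1.62

Gamma(k,θ) with k>1 has mode (k−1)θ, so θ = 9.39/(k−1).
Need P(X < 23.1) = 0.99 with θ tied to k this way. Start at k = 2, θ = 9.39: P(X<23.1) ≈ 0.704.
Too low — raise k to concentrate. Iterating converges to k ≈ 6.81.
Then θ = 9.39/(6.81−1) ≈ 1.62.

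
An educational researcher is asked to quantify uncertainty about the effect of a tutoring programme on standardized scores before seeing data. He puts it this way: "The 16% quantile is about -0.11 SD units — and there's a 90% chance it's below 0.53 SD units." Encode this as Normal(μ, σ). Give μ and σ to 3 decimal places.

μ = 0.170, σ = 0.281

The p-quantile of Normal(μ,σ) is μ + z_p·σ, with z_{0.16} = -0.9945 and z_{0.9} = 1.282.
Eliminate σ: μ = (z₂·x₁ − z₁·x₂)/(z₂ − z₁) = (1.282·-0.11 − (-0.9945)·0.53)/2.276 = 0.170.
Then σ = (x₂ − x₁)/(z₂ − z₁) = (0.53 − -0.11)/2.276 = 0.281.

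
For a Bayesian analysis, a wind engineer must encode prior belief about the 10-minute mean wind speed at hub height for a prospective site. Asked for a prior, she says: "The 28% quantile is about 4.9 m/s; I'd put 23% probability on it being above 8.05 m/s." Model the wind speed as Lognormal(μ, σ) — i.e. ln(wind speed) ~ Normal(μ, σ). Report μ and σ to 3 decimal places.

If T ~ Lognormal(μ,σ) then ln T ~ Normal(μ,σ), so the p-quantile of ln T is μ + z_p·σ.
ln(4.9) = 1.589 and ln(8.05) = 2.086; z_{0.28} = -0.5828, z_{0.77} = 0.7388.
σ = (2.086 − 1.589)/(0.7388 − (-0.5828)) = 0.376.
μ = 1.589 − (-0.5828)·0.376 = 1.808.

μ ≈ 1.808, σ ≈ 0.376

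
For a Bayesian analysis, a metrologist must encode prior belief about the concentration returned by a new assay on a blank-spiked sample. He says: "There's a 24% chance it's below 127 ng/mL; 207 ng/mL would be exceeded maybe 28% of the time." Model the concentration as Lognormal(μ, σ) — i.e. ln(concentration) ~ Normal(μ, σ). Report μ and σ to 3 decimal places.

μ ≈ 5.112, σ ≈ 0.379

If T ~ Lognormal(μ,σ) then ln T ~ Normal(μ,σ), so the p-quantile of ln T is μ + z_p·σ.
ln(127) = 4.844 and ln(207) = 5.333; z_{0.24} = -0.7063, z_{0.72} = 0.5828.
σ = (5.333 − 4.844)/(0.5828 − (-0.7063)) = 0.379.
μ = 4.844 − (-0.7063)·0.379 = 5.112.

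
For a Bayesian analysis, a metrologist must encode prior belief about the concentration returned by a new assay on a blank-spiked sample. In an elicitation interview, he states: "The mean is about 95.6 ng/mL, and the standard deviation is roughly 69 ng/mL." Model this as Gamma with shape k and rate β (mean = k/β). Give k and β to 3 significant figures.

k ≈ 1.92, β ≈ 0.0201

For Gamma(k, rate β): mean = k/β, variance = k/β², so CV = 1/√k.
CV = SD/mean = 69/95.6 = 0.7218, hence k = 1/CV² = 1.92.
Then β = k/mean = 1.92/95.6 = 0.0201.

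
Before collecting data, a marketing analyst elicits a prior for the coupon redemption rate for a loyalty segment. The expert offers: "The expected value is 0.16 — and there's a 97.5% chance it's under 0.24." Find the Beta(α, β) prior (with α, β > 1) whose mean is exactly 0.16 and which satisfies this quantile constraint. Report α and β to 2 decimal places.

α ≈ 15.10, β ≈ 79.25

With mean 0.16 fixed, write α = 0.16s, β = 0.84s where s = α+β.
Need P(θ < 0.24) = 0.975 under Beta(0.16s, 0.84s). Normal approximation: (q−m)/√(m(1−m)/s) ≈ z_{0.975} = 1.96, so s ≈ 0.16·0.84·(1.96)²/(0.24−0.16)² = 80.7.
At s = 80.7: P(θ<0.24) ≈ 0.966. Adjusting to match 0.975 gives s ≈ 94.35.
So α = 0.16·94.35 ≈ 15.10, β = 0.84·94.35 ≈ 79.25.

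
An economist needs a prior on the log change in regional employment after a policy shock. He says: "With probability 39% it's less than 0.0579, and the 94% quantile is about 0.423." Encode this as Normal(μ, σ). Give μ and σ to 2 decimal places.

μ = 0.11, σ = 0.20

The p-quantile of Normal(μ,σ) is μ + z_p·σ, with z_{0.39} = -0.2793 and z_{0.94} = 1.555.
Eliminate σ: μ = (z₂·x₁ − z₁·x₂)/(z₂ − z₁) = (1.555·0.0579 − (-0.2793)·0.423)/1.834 = 0.11.
Then σ = (x₂ − x₁)/(z₂ − z₁) = (0.423 − 0.0579)/1.834 = 0.20.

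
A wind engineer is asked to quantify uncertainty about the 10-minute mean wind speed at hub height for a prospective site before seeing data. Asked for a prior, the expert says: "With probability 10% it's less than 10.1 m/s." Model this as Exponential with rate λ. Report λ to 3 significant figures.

P(T < 10.1) = 1 − e^(−λ·10.1) = 0.1, so λ = −ln(1−0.1)/10.1 = −ln(0.9)/10.1 = 0.0104.

λ ≈ 0.0104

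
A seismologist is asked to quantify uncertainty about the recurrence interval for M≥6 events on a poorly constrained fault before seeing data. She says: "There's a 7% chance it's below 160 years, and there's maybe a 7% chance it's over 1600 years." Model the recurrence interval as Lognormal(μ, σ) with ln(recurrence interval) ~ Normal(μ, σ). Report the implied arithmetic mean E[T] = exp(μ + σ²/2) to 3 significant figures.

E[T] ≈ 686 years

If T ~ Lognormal(μ,σ) then ln T ~ Normal(μ,σ), so the p-quantile of ln T is μ + z_p·σ.
ln(160) = 5.075 and ln(1600) = 7.378; z_{0.07} = -1.476, z_{0.93} = 1.476.
σ = (7.378 − 5.075)/(1.476 − (-1.476)) = 0.780.
μ = 5.075 − (-1.476)·0.780 = 6.226.
E[T] = exp(μ + σ²/2) = exp(6.226 + 0.3043) = 686 years.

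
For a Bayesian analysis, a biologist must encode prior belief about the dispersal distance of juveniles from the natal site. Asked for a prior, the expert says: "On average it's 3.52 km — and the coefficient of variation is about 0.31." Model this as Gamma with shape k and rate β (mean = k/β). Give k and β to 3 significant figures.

k ≈ 10.4, β ≈ 2.96

For Gamma(k, rate β): mean = k/β, variance = k/β², so CV = 1/√k.
CV = 0.31, hence k = 1/CV² = 10.4.
Then β = k/mean = 10.4/3.52 = 2.96.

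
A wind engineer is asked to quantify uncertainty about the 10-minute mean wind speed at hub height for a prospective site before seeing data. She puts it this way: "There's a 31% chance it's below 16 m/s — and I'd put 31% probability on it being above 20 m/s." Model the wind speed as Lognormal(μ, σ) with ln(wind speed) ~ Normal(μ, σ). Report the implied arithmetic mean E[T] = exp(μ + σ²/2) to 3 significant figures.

E[T] ≈ 18.3 m/s

If T ~ Lognormal(μ,σ) then ln T ~ Normal(μ,σ), so the p-quantile of ln T is μ + z_p·σ.
ln(16) = 2.773 and ln(20) = 2.996; z_{0.31} = -0.4959, z_{0.69} = 0.4959.
σ = (2.996 − 2.773)/(0.4959 − (-0.4959)) = 0.225.
μ = 2.773 − (-0.4959)·0.225 = 2.884.
E[T] = exp(μ + σ²/2) = exp(2.884 + 0.0253) = 18.3 m/s.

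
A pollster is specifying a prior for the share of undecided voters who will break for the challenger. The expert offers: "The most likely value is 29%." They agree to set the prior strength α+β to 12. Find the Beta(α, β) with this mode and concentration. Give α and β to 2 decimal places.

α = 3.90, β = 8.10

For α,β > 1 the Beta mode is (α−1)/(α+β−2). With α+β = 12, the mode is (α−1)/10.
Set (α−1)/10 = 0.29 → α = 1 + 0.29·10 = 3.90.
β = 12 − α = 8.10.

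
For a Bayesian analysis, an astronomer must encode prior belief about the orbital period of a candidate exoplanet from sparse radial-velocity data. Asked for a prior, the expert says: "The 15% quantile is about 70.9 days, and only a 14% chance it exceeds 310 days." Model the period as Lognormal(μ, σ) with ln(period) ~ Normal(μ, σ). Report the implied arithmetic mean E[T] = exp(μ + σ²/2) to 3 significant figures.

If T ~ Lognormal(μ,σ) then ln T ~ Normal(μ,σ), so the p-quantile of ln T is μ + z_p·σ.
ln(70.9) = 4.261 and ln(310) = 5.737; z_{0.15} = -1.036, z_{0.86} = 1.08.
σ = (5.737 − 4.261)/(1.08 − (-1.036)) = 0.697.
μ = 4.261 − (-1.036)·0.697 = 4.984.
E[T] = exp(μ + σ²/2) = exp(4.984 + 0.2429) = 186 days.

E[T] ≈ 186 days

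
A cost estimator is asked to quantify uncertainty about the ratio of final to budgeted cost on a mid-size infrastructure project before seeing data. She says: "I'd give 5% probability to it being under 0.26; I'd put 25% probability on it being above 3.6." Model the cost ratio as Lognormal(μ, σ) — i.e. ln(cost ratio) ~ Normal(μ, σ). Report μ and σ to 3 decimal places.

If T ~ Lognormal(μ,σ) then ln T ~ Normal(μ,σ), so the p-quantile of ln T is μ + z_p·σ.
ln(0.26) = -1.347 and ln(3.6) = 1.281; z_{0.05} = -1.645, z_{0.75} = 0.6745.
σ = (1.281 − -1.347)/(0.6745 − (-1.645)) = 1.133.
μ = -1.347 − (-1.645)·1.133 = 0.517.

μ ≈ 0.517, σ ≈ 1.133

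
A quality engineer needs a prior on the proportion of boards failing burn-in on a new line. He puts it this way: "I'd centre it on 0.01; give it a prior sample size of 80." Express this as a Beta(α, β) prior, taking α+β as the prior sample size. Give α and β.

Under the effective-sample-size interpretation, Beta(α, β) has prior mean α/(α+β) and prior sample size α+β.
So α+β = 80 and α/(α+β) = 0.01, giving α = 0.01·80 = 0.8 and β = 80 − 0.8 = 79.2.

α = 0.8, β = 79.2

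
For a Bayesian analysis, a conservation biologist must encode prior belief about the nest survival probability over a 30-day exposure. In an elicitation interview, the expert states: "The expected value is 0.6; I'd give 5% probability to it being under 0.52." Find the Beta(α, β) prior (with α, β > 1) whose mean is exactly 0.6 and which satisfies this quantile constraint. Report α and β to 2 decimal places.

With mean 0.6 fixed, write α = 0.6s, β = 0.4s where s = α+β.
Need P(θ < 0.52) = 0.05 under Beta(0.6s, 0.4s). Normal approximation: (q−m)/√(m(1−m)/s) ≈ z_{0.05} = -1.64, so s ≈ 0.6·0.4·(-1.64)²/(0.52−0.6)² = 101.5.
At s = 101.5: P(θ<0.52) ≈ 0.052. Adjusting to match 0.05 gives s ≈ 103.42.
So α = 0.6·103.42 ≈ 62.05, β = 0.4·103.42 ≈ 41.37.

α ≈ 62.05, β ≈ 41.37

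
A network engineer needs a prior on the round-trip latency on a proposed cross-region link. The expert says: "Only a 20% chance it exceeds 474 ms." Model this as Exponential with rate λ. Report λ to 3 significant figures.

λ ≈ 0.0034

P(T > 474.0) = e^(−λ·474.0) = 0.2, so λ = −ln(0.2)/474.0 = 0.0034.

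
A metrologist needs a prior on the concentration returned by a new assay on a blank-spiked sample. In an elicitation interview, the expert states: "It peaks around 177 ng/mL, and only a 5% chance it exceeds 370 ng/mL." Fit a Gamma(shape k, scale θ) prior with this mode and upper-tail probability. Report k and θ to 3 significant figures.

Gamma(k,θ) with k>1 has mode (k−1)θ, so θ = 177/(k−1).
Need P(X < 370) = 0.95 with θ tied to k this way. Start at k = 2, θ = 177: P(X<370) ≈ 0.618.
Too low — raise k to concentrate. Iterating converges to k ≈ 6.08.
Then θ = 177/(6.08−1) ≈ 34.8.

k ≈ 6.08, θ ≈ 34.8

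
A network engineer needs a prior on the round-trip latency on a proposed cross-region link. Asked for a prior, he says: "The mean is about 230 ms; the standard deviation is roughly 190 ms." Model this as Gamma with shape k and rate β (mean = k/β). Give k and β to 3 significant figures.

k ≈ 1.47, β ≈ 0.00637

For Gamma(k, rate β): mean = k/β, variance = k/β², so CV = 1/√k.
CV = SD/mean = 190/230 = 0.8261, hence k = 1/CV² = 1.47.
Then β = k/mean = 1.47/230 = 0.00637.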